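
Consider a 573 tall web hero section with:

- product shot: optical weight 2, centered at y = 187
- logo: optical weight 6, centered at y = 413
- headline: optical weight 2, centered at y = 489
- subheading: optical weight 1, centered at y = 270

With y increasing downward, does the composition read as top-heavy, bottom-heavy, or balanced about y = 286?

bottom-heavy

Weights sum to 2 + 6 + 2 + 1 = 11.
Σw·y = 2·187 + 6·413 + 2·489 + 1·270 = 4100, so ȳ = 4100/11 ≈ 372.73.
Since 372.7 is below (larger y than) 286, the composition reads bottom-heavy.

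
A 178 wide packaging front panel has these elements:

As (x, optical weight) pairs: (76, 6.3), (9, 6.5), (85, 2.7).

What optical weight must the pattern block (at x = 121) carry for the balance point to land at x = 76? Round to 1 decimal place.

w ≈ 9.1

Existing Σw = 15.5 (6.3 + 6.5 + 2.7); existing moment 6.3·76 + 6.5·9 + 2.7·85 = 766.8.
Balance at x = 76 requires (766.8 + w·121) / (15.5 + w) = 76.
Solving: w = (76·15.5 − 766.8) / (121 − 76) = 411.2 / 45 ≈ 9.14.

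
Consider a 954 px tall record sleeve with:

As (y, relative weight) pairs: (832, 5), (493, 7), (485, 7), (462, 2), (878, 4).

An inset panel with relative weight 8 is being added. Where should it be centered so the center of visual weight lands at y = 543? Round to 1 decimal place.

After adding the inset panel, total weight = 5 + 7 + 7 + 2 + 4 + 8 = 33.
y: target moment 33×543 = 17919; current 5·832 + 7·493 + 7·485 + 2·462 + 4·878 = 15442; the inset panel supplies 2477, so y = 2477/8 ≈ 309.62.

y ≈ 309.6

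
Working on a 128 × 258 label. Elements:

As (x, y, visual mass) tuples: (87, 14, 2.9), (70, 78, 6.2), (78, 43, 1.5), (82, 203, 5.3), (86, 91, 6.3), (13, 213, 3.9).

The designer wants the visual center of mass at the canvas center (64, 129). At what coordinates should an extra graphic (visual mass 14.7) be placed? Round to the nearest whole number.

(53, 149)

New total weight: (2.9 + 6.2 + 1.5 + 5.3 + 6.3 + 3.9) + 14.7 = 40.8.
Along x: (1830.4 + 14.7·x) / 40.8 = 64 (existing moment 2.9·87 + 6.2·70 + 1.5·78 + 5.3·82 + 6.3·86 + 3.9·13 = 1830.4) ⇒ x = (2611.2 − 1830.4) / 14.7 ≈ 53.12.
Along y: (3068.6 + 14.7·y) / 40.8 = 129 (existing moment 2.9·14 + 6.2·78 + 1.5·43 + 5.3·203 + 6.3·91 + 3.9·213 = 3068.6) ⇒ y = (5263.2 − 3068.6) / 14.7 ≈ 149.29.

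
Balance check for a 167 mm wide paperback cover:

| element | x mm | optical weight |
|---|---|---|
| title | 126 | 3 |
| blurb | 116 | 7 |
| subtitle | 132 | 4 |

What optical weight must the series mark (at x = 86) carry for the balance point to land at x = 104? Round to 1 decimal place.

Known weights sum to 3 + 7 + 4 = 14; their moment is 3·126 + 7·116 + 4·132 = 1718.
For the centroid to hit 104: (1718 + w·86) / (14 + w) = 104.
Solving: w = (104·14 − 1718) / (86 − 104) = -262 / -18 ≈ 14.56.

w ≈ 14.6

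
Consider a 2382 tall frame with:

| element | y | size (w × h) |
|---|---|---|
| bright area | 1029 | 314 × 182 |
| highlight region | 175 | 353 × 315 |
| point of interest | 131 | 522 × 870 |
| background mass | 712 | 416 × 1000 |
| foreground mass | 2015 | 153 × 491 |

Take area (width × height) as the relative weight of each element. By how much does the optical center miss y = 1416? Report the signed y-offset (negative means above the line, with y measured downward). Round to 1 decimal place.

≈ -890.4

Areas: bright area 314·182 = 57148, highlight region 353·315 = 111195, point of interest 522·870 = 454140, background mass 416·1000 = 416000, foreground mass 153·491 = 75123. Total weight = 1113606.
Σw·y = 57148·1029 + 111195·175 + 454140·131 + 416000·712 + 75123·2015 = 585321602, so ȳ = 585321602/1113606 ≈ 525.61.
Against y = 1416, that's 525.61 − 1416 = -890.39.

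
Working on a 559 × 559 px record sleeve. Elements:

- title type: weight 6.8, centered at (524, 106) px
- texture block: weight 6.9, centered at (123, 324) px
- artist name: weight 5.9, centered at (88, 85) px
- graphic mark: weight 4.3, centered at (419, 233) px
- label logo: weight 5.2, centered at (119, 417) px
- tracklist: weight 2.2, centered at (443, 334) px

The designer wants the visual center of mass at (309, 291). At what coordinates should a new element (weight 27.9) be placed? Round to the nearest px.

New total weight: (6.8 + 6.9 + 5.9 + 4.3 + 5.2 + 2.2) + 27.9 = 59.2.
Along x: (8326.2 + 27.9·x) / 59.2 = 309 (existing moment 6.8·524 + 6.9·123 + 5.9·88 + 4.3·419 + 5.2·119 + 2.2·443 = 8326.2) ⇒ x = (18292.8 − 8326.2) / 27.9 ≈ 357.23.
Along y: (7363.0 + 27.9·y) / 59.2 = 291 (existing moment 6.8·106 + 6.9·324 + 5.9·85 + 4.3·233 + 5.2·417 + 2.2·334 = 7363.0) ⇒ y = (17227.2 − 7363.0) / 27.9 ≈ 353.56.

(357, 354)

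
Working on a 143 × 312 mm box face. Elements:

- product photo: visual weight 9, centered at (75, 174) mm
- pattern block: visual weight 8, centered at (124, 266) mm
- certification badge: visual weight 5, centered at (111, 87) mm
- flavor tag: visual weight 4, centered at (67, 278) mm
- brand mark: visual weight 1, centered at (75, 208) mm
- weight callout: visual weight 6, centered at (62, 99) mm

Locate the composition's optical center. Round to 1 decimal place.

(89.0, 183.1)

Weights sum to 9 + 8 + 5 + 4 + 1 + 6 = 33.
x: (9·75 + 8·124 + 5·111 + 4·67 + 1·75 + 6·62) / 33 = 2937 / 33 ≈ 89.00
y: (9·174 + 8·266 + 5·87 + 4·278 + 1·208 + 6·99) / 33 = 6043 / 33 ≈ 183.12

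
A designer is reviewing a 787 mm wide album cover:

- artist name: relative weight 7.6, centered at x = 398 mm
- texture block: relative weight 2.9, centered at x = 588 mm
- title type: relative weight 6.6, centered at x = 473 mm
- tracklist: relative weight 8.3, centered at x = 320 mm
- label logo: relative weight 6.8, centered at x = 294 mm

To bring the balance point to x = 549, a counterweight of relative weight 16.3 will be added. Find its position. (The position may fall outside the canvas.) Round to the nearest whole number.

With the counterweight, Σw becomes 7.6 + 2.9 + 6.6 + 8.3 + 6.8 + 16.3 = 48.5.
x: target moment 48.5×549 = 26626.5; current 7.6·398 + 2.9·588 + 6.6·473 + 8.3·320 + 6.8·294 = 12507.0; the counterweight supplies 14119.5, so x = 14119.5/16.3 ≈ 866.23.

x ≈ 866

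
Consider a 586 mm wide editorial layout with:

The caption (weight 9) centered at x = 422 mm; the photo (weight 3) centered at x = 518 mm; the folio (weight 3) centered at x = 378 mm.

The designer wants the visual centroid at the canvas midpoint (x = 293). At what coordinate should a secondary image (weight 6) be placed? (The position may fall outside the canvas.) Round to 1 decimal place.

x ≈ -55.5

New total weight: (9 + 3 + 3) + 6 = 21.
x: need Σw·x = 21·293 = 6153. Existing = 9·422 + 3·518 + 3·378 = 6486. Remainder -333 / 6 ≈ -55.50.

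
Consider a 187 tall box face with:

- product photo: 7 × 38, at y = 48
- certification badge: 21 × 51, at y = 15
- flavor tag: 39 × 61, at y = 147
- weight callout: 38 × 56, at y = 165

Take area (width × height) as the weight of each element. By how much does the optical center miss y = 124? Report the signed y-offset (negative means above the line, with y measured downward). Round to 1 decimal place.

≈ 0.9

Taking area as weight: product photo 7·38 = 266, certification badge 21·51 = 1071, flavor tag 39·61 = 2379, weight callout 38·56 = 2128. Sum 5844.
y-moment: 266·48 + 1071·15 + 2379·147 + 2128·165 = 729666; centroid 729666/5844 ≈ 124.86.
Difference: 124.86 − 124 ≈ 0.86.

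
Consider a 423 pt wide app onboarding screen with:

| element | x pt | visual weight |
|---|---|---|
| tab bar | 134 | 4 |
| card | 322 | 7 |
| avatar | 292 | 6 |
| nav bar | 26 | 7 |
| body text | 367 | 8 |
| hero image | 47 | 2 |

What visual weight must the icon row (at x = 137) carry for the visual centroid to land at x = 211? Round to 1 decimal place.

w ≈ 7.8

Known weights sum to 4 + 7 + 6 + 7 + 8 + 2 = 34; their moment is 4·134 + 7·322 + 6·292 + 7·26 + 8·367 + 2·47 = 7754.
Set Σw·x/Σw = 211: (7754 + 137w) = 211·(34 + w).
So w = (211·34 − 7754)/(137 − 211) = -580/-74 ≈ 7.84.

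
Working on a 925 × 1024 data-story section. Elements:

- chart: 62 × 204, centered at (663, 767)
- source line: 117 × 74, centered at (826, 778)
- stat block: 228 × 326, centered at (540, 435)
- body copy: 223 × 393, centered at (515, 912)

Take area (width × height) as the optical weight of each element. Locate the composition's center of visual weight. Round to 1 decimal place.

(550.0, 702.2)

Areas → weights: chart 62·204 = 12648, source line 117·74 = 8658, stat block 228·326 = 74328, body copy 223·393 = 87639; Σw = 183273.
x-moment: 12648·663 + 8658·826 + 74328·540 + 87639·515 = 100808337; centroid 100808337/183273 ≈ 550.04.
y-moment: 12648·767 + 8658·778 + 74328·435 + 87639·912 = 128696388; centroid 128696388/183273 ≈ 702.21.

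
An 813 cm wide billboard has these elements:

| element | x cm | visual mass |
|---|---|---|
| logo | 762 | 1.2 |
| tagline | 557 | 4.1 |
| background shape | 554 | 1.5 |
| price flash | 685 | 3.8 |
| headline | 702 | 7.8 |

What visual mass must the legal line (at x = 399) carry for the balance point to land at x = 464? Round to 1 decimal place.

w ≈ 54.9

Fixed elements: Σw = 1.2 + 4.1 + 1.5 + 3.8 + 7.8 = 18.4, Σw·x = 1.2·762 + 4.1·557 + 1.5·554 + 3.8·685 + 7.8·702 = 12107.7.
Balance at x = 464 requires (12107.7 + w·399) / (18.4 + w) = 464.
So w = (464·18.4 − 12107.7)/(399 − 464) = -3570.1/-65 ≈ 54.92.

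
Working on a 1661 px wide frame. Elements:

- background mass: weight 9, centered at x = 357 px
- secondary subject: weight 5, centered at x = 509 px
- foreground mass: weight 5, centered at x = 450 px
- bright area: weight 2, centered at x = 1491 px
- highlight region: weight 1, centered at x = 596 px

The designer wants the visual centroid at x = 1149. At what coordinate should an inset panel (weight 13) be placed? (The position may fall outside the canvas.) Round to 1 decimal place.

x ≈ 2202.2

With the inset panel, Σw becomes 9 + 5 + 5 + 2 + 1 + 13 = 35.
x: need Σw·x = 35·1149 = 40215. Existing = 9·357 + 5·509 + 5·450 + 2·1491 + 1·596 = 11586. Remainder 28629 / 13 ≈ 2202.23.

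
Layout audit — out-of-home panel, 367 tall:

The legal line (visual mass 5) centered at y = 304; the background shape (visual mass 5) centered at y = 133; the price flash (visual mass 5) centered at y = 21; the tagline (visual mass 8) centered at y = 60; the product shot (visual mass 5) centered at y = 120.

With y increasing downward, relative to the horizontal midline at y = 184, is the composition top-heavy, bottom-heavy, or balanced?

Total weight = 5 + 5 + 5 + 8 + 5 = 28.
y: (5·304 + 5·133 + 5·21 + 8·60 + 5·120) / 28 = 3370 / 28 ≈ 120.36
120.4 lies above (smaller y than) the midline 184, so the layout is top-heavy.

top-heavy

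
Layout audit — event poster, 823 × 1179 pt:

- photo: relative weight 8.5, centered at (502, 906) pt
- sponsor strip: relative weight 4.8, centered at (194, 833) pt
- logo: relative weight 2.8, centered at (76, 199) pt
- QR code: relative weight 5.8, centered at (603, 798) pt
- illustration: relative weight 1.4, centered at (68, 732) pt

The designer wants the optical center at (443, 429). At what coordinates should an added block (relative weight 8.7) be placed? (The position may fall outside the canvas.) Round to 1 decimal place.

With the added block, Σw becomes 8.5 + 4.8 + 2.8 + 5.8 + 1.4 + 8.7 = 32.0.
x: need Σw·x = 32.0·443 = 14176.0. Existing = 8.5·502 + 4.8·194 + 2.8·76 + 5.8·603 + 1.4·68 = 9003.6. Remainder 5172.4 / 8.7 ≈ 594.53.
y: need Σw·y = 32.0·429 = 13728.0. Existing = 8.5·906 + 4.8·833 + 2.8·199 + 5.8·798 + 1.4·732 = 17909.8. Remainder -4181.8 / 8.7 ≈ -480.67.

(594.5, -480.7)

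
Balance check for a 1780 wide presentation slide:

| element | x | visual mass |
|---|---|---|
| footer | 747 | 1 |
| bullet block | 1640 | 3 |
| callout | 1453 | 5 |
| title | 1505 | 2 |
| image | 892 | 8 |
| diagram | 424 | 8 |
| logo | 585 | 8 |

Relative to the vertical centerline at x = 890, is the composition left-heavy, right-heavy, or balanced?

Weights sum to 1 + 3 + 5 + 2 + 8 + 8 + 8 = 35.
x: (1·747 + 3·1640 + 5·1453 + 2·1505 + 8·892 + 8·424 + 8·585) / 35 = 31150 / 35 ≈ 890.00
The centroid 890.00 matches the midline at 890, so the layout is balanced.

balanced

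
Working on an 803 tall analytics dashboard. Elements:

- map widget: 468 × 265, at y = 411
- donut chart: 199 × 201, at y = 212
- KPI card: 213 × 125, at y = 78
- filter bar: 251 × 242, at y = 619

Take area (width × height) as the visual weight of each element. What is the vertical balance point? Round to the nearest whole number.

Taking area as weight: map widget 468·265 = 124020, donut chart 199·201 = 39999, KPI card 213·125 = 26625, filter bar 251·242 = 60742. Sum 251386.
y: (124020·411 + 39999·212 + 26625·78 + 60742·619) / 251386 = 99128056 / 251386 ≈ 394.33

y ≈ 394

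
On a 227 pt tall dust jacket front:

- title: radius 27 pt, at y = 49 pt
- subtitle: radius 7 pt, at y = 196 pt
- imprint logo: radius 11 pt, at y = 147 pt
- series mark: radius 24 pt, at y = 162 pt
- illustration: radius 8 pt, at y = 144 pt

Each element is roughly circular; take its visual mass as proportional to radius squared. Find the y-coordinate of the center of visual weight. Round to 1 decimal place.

y ≈ 107.6

r² weights: title 27² = 729, subtitle 7² = 49, imprint logo 11² = 121, series mark 24² = 576, illustration 8² = 64. Total = 1539.
Σw·y = 729·49 + 49·196 + 121·147 + 576·162 + 64·144 = 165640, so ȳ = 165640/1539 ≈ 107.63.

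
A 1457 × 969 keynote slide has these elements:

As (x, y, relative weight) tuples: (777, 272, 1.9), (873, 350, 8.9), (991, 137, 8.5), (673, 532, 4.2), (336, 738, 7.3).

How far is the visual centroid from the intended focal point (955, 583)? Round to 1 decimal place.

≈ 276.4

Σw = 1.9 + 8.9 + 8.5 + 4.2 + 7.3 = 30.8.
Σw·x = 1.9·777 + 8.9·873 + 8.5·991 + 4.2·673 + 7.3·336 = 22948.9, so x̄ = 22948.9/30.8 ≈ 745.09.
Σw·y = 1.9·272 + 8.9·350 + 8.5·137 + 4.2·532 + 7.3·738 = 12418.1, so ȳ = 12418.1/30.8 ≈ 403.19.
Relative to (955, 583): Δ = (-209.91, -179.81); |Δ| = √(-209.91² + -179.81²) ≈ 276.39.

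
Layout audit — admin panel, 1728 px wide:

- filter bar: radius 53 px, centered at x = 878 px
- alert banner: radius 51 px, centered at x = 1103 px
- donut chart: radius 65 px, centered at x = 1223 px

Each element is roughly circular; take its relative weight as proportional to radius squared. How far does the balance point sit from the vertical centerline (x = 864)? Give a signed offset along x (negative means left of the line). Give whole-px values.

r² weights: filter bar 53² = 2809, alert banner 51² = 2601, donut chart 65² = 4225. Total = 9635.
x: (2809·878 + 2601·1103 + 4225·1223) / 9635 = 10502380 / 9635 ≈ 1090.02
Against x = 864, that's 1090.02 − 864 = 226.02.

≈ 226 px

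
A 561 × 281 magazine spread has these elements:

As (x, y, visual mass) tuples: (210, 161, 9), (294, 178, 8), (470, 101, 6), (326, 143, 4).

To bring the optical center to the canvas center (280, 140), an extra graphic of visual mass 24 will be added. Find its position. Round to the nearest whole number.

With the extra graphic, Σw becomes 9 + 8 + 6 + 4 + 24 = 51.
x: need Σw·x = 51·280 = 14280. Existing = 9·210 + 8·294 + 6·470 + 4·326 = 8366. Remainder 5914 / 24 ≈ 246.42.
y: need Σw·y = 51·140 = 7140. Existing = 9·161 + 8·178 + 6·101 + 4·143 = 4051. Remainder 3089 / 24 ≈ 128.71.

(246, 129)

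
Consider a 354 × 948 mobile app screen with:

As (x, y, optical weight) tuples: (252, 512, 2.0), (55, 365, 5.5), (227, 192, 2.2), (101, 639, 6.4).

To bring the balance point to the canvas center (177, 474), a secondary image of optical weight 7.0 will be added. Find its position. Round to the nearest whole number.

(305, 487)

New total weight: (2.0 + 5.5 + 2.2 + 6.4) + 7.0 = 23.1.
Along x: (1952.3 + 7.0·x) / 23.1 = 177 (existing moment 2.0·252 + 5.5·55 + 2.2·227 + 6.4·101 = 1952.3) ⇒ x = (4088.7 − 1952.3) / 7.0 ≈ 305.20.
Along y: (7543.5 + 7.0·y) / 23.1 = 474 (existing moment 2.0·512 + 5.5·365 + 2.2·192 + 6.4·639 = 7543.5) ⇒ y = (10949.4 − 7543.5) / 7.0 ≈ 486.56.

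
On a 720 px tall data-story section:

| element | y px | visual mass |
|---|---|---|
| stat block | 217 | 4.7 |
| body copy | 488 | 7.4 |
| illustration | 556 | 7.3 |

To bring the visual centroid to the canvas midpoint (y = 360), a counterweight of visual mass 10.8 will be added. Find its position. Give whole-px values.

y ≈ 202

After adding the counterweight, total weight = 4.7 + 7.4 + 7.3 + 10.8 = 30.2.
Along y: (8689.9 + 10.8·y) / 30.2 = 360 (existing moment 4.7·217 + 7.4·488 + 7.3·556 = 8689.9) ⇒ y = (10872.0 − 8689.9) / 10.8 ≈ 202.05.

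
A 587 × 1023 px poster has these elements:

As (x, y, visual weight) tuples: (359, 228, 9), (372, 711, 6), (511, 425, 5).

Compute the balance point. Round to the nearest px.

Total weight = 9 + 6 + 5 = 20.
x-moment: 9·359 + 6·372 + 5·511 = 8018; centroid 8018/20 ≈ 400.90.
y-moment: 9·228 + 6·711 + 5·425 = 8443; centroid 8443/20 ≈ 422.15.

(401, 422)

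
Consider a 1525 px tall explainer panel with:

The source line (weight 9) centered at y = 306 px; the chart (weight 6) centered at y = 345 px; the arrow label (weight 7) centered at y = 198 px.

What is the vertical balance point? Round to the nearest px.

Weights sum to 9 + 6 + 7 = 22.
Σw·y = 9·306 + 6·345 + 7·198 = 6210, so ȳ = 6210/22 ≈ 282.27.

y ≈ 282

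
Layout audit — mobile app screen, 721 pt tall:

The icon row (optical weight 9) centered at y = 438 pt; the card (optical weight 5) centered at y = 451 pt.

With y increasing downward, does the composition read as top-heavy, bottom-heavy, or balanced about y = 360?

bottom-heavy

Weights sum to 9 + 5 = 14.
y-moment: 9·438 + 5·451 = 6197; centroid 6197/14 ≈ 442.64.
442.6 vs midline 360 → bottom-heavy.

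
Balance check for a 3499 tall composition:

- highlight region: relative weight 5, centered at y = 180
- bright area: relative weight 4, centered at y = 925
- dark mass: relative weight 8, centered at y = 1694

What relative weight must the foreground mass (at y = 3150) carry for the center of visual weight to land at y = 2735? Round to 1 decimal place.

Known weights sum to 5 + 4 + 8 = 17; their moment is 5·180 + 4·925 + 8·1694 = 18152.
Set Σw·y/Σw = 2735: (18152 + 3150w) = 2735·(17 + w).
Solving: w = (2735·17 − 18152) / (3150 − 2735) = 28343 / 415 ≈ 68.30.

w ≈ 68.3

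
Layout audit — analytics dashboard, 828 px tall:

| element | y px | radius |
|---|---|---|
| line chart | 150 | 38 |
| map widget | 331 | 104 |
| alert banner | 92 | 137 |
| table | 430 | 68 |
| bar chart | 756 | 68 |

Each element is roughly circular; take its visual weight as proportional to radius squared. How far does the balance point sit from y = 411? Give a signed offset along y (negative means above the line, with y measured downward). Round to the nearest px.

≈ -138 px

r² weights: line chart 38² = 1444, map widget 104² = 10816, alert banner 137² = 18769, table 68² = 4624, bar chart 68² = 4624. Total = 40277.
Σw·y = 1444·150 + 10816·331 + 18769·92 + 4624·430 + 4624·756 = 11007508, so ȳ = 11007508/40277 ≈ 273.30.
Offset from y = 411: 273.30 − 411 ≈ -137.70.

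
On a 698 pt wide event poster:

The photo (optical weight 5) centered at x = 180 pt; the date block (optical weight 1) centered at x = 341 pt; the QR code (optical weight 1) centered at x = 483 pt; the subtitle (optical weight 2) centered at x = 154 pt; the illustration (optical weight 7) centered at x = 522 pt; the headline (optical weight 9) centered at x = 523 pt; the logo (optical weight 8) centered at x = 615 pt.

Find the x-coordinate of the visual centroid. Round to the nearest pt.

Total weight = 5 + 1 + 1 + 2 + 7 + 9 + 8 = 33.
x-moment: 5·180 + 1·341 + 1·483 + 2·154 + 7·522 + 9·523 + 8·615 = 15313; centroid 15313/33 ≈ 464.03.

x ≈ 464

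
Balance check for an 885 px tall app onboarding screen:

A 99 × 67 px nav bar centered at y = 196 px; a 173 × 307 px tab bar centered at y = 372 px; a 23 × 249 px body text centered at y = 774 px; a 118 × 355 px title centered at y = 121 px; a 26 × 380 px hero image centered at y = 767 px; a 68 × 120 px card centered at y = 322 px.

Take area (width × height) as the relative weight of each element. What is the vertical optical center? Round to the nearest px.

y ≈ 325

Taking area as weight: nav bar 99·67 = 6633, tab bar 173·307 = 53111, body text 23·249 = 5727, title 118·355 = 41890, hero image 26·380 = 9880, card 68·120 = 8160. Sum 125401.
Σw·y = 40764228; ȳ = 40764228/125401 ≈ 325.07.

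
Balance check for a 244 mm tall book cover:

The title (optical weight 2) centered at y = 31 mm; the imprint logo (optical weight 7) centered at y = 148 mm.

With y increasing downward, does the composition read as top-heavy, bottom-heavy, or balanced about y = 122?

Σw = 2 + 7 = 9.
y-moment: 2·31 + 7·148 = 1098; centroid 1098/9 ≈ 122.00.
That equals the midline 122 — balanced.

balanced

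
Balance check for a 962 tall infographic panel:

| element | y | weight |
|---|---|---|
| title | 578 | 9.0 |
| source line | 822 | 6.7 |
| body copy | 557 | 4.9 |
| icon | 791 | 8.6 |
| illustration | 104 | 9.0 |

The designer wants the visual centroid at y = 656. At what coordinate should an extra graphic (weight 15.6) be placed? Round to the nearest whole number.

With the extra graphic, Σw becomes 9.0 + 6.7 + 4.9 + 8.6 + 9.0 + 15.6 = 53.8.
y: need Σw·y = 53.8·656 = 35292.8. Existing = 9.0·578 + 6.7·822 + 4.9·557 + 8.6·791 + 9.0·104 = 21177.3. Remainder 14115.5 / 15.6 ≈ 904.84.

y ≈ 905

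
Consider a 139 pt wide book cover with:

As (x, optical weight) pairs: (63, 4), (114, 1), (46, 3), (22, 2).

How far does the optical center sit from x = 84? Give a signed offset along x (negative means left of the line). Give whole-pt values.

Weights sum to 4 + 1 + 3 + 2 = 10.
x: (4·63 + 1·114 + 3·46 + 2·22) / 10 = 548 / 10 ≈ 54.80
Against x = 84, that's 54.80 − 84 = -29.20.

≈ -29 pt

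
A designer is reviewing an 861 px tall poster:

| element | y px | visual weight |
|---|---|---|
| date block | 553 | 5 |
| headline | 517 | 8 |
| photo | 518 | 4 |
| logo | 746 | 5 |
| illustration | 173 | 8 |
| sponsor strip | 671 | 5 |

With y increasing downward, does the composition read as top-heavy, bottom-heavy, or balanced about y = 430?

Total weight = 5 + 8 + 4 + 5 + 8 + 5 = 35.
y-moment: 5·553 + 8·517 + 4·518 + 5·746 + 8·173 + 5·671 = 17442; centroid 17442/35 ≈ 498.34.
498.3 lies below (larger y than) the midline 430, so the layout is bottom-heavy.

bottom-heavy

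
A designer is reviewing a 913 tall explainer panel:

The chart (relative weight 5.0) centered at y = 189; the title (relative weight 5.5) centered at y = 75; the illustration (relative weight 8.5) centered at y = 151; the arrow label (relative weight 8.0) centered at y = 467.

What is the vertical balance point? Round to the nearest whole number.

y ≈ 236

Weights sum to 5.0 + 5.5 + 8.5 + 8.0 = 27.0.
Σw·y = 5.0·189 + 5.5·75 + 8.5·151 + 8.0·467 = 6377.0, so ȳ = 6377.0/27.0 ≈ 236.19.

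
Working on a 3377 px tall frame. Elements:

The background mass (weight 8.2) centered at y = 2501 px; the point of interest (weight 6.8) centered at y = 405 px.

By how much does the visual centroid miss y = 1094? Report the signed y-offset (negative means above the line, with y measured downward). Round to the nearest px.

Σw = 8.2 + 6.8 = 15.0.
Σw·y = 8.2·2501 + 6.8·405 = 23262.2, so ȳ = 23262.2/15.0 ≈ 1550.81.
Against y = 1094, that's 1550.81 − 1094 = 456.81.

≈ 457 px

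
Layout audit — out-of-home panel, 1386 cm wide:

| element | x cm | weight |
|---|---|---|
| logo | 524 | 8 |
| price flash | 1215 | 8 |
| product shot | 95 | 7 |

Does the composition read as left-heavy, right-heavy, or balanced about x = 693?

Total weight = 8 + 8 + 7 = 23.
x: (8·524 + 8·1215 + 7·95) / 23 = 14577 / 23 ≈ 633.78
Since 633.8 is left of 693, the composition reads left-heavy.

left-heavy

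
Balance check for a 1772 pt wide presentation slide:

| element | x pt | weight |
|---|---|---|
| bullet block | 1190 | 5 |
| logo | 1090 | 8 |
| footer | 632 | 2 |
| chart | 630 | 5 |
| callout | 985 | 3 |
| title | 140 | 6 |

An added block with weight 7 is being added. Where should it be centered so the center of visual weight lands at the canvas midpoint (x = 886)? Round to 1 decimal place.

With the added block, Σw becomes 5 + 8 + 2 + 5 + 3 + 6 + 7 = 36.
x: need Σw·x = 36·886 = 31896. Existing = 5·1190 + 8·1090 + 2·632 + 5·630 + 3·985 + 6·140 = 22879. Remainder 9017 / 7 ≈ 1288.14.

x ≈ 1288.1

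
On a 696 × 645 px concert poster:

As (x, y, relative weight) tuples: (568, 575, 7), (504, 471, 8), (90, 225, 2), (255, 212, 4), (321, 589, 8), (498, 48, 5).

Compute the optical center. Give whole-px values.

(420, 413)

Total weight = 7 + 8 + 2 + 4 + 8 + 5 = 34.
Σw·x = 14266; x̄ = 14266/34 ≈ 419.59.
Σw·y = 14043; ȳ = 14043/34 ≈ 413.03.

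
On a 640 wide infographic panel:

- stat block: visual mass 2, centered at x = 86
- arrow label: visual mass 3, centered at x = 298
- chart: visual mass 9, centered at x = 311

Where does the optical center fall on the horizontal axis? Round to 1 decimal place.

Weights sum to 2 + 3 + 9 = 14.
x: (2·86 + 3·298 + 9·311) / 14 = 3865 / 14 ≈ 276.07

x ≈ 276.1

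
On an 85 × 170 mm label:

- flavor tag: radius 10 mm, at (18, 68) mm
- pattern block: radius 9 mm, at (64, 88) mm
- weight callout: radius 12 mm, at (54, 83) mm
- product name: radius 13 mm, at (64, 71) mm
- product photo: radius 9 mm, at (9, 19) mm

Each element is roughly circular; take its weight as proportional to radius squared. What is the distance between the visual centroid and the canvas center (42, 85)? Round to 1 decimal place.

≈ 16.9 mm

r² weights: flavor tag 10² = 100, pattern block 9² = 81, weight callout 12² = 144, product name 13² = 169, product photo 9² = 81. Total = 575.
Σw·x = 100·18 + 81·64 + 144·54 + 169·64 + 81·9 = 26305, so x̄ = 26305/575 ≈ 45.75.
Σw·y = 100·68 + 81·88 + 144·83 + 169·71 + 81·19 = 39418, so ȳ = 39418/575 ≈ 68.55.
Offset from (42, 85): Δx ≈ 3.75, Δy ≈ -16.45; distance = √(Δx² + Δy²) ≈ 16.87.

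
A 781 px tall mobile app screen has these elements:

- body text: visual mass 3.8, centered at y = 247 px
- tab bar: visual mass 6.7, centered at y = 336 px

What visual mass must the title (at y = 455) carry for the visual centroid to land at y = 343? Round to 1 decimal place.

Existing Σw = 10.5 (3.8 + 6.7); existing moment 3.8·247 + 6.7·336 = 3189.8.
For the centroid to hit 343: (3189.8 + w·455) / (10.5 + w) = 343.
So w = (343·10.5 − 3189.8)/(455 − 343) = 411.7/112 ≈ 3.68.

w ≈ 3.7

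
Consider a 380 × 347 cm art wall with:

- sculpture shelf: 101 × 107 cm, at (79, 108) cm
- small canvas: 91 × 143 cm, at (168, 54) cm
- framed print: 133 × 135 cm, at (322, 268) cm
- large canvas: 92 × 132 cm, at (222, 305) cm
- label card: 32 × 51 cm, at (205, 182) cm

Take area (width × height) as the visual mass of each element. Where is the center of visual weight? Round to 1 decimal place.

Taking area as weight: sculpture shelf 101·107 = 10807, small canvas 91·143 = 13013, framed print 133·135 = 17955, large canvas 92·132 = 12144, label card 32·51 = 1632. Sum 55551.
Σw·x = 10807·79 + 13013·168 + 17955·322 + 12144·222 + 1632·205 = 11851975, so x̄ = 11851975/55551 ≈ 213.35.
Σw·y = 10807·108 + 13013·54 + 17955·268 + 12144·305 + 1632·182 = 10682742, so ȳ = 10682742/55551 ≈ 192.31.

(213.4, 192.3)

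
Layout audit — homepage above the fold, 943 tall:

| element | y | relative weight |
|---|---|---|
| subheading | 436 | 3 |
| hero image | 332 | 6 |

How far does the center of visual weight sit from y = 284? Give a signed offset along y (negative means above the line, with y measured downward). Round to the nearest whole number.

≈ 83

Total weight = 3 + 6 = 9.
y: (3·436 + 6·332) / 9 = 3300 / 9 ≈ 366.67
Against y = 284, that's 366.67 − 284 = 82.67.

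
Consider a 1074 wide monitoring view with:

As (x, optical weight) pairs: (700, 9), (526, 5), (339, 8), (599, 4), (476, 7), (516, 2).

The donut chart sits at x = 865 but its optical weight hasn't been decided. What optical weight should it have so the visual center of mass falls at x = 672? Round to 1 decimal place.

Fixed elements: Σw = 9 + 5 + 8 + 4 + 7 + 2 = 35, Σw·x = 9·700 + 5·526 + 8·339 + 4·599 + 7·476 + 2·516 = 18402.
Set Σw·x/Σw = 672: (18402 + 865w) = 672·(35 + w).
Solving: w = (672·35 − 18402) / (865 − 672) = 5118 / 193 ≈ 26.52.

w ≈ 26.5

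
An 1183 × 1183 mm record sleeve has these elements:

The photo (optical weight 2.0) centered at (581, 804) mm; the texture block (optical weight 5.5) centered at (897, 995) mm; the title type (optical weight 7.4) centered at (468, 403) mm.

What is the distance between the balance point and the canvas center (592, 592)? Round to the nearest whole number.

Total weight = 2.0 + 5.5 + 7.4 = 14.9.
x: (2.0·581 + 5.5·897 + 7.4·468) / 14.9 = 9558.7 / 14.9 ≈ 641.52
y: (2.0·804 + 5.5·995 + 7.4·403) / 14.9 = 10062.7 / 14.9 ≈ 675.35
Offset from (592, 592): Δx ≈ 49.52, Δy ≈ 83.35; distance = √(Δx² + Δy²) ≈ 96.95.

≈ 97 mm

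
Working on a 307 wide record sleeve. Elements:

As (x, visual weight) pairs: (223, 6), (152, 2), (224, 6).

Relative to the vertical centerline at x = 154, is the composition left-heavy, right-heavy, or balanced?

right-heavy

Σw = 6 + 2 + 6 = 14.
Σw·x = 6·223 + 2·152 + 6·224 = 2986, so x̄ = 2986/14 ≈ 213.29.
Since 213.3 is right of 154, the composition reads right-heavy.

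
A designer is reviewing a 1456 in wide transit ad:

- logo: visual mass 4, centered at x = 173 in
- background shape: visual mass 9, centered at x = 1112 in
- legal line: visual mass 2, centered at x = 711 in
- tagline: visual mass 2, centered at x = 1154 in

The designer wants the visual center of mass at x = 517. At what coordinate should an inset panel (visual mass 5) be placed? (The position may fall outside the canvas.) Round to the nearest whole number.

x ≈ -611

With the inset panel, Σw becomes 4 + 9 + 2 + 2 + 5 = 22.
x: need Σw·x = 22·517 = 11374. Existing = 4·173 + 9·1112 + 2·711 + 2·1154 = 14430. Remainder -3056 / 5 ≈ -611.20.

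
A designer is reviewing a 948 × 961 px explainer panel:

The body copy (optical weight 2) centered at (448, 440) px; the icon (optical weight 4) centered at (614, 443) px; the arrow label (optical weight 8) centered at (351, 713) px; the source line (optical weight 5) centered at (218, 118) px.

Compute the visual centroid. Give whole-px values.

(382, 471)

Weights sum to 2 + 4 + 8 + 5 = 19.
x: (2·448 + 4·614 + 8·351 + 5·218) / 19 = 7250 / 19 ≈ 381.58
y: (2·440 + 4·443 + 8·713 + 5·118) / 19 = 8946 / 19 ≈ 470.84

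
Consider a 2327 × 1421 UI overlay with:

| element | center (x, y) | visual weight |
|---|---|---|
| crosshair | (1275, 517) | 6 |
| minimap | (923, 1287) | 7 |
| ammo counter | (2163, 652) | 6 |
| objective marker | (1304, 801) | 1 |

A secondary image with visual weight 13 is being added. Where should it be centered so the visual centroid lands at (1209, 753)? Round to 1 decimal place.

(884.9, 617.3)

New total weight: (6 + 7 + 6 + 1) + 13 = 33.
x: need Σw·x = 33·1209 = 39897. Existing = 6·1275 + 7·923 + 6·2163 + 1·1304 = 28393. Remainder 11504 / 13 ≈ 884.92.
y: need Σw·y = 33·753 = 24849. Existing = 6·517 + 7·1287 + 6·652 + 1·801 = 16824. Remainder 8025 / 13 ≈ 617.31.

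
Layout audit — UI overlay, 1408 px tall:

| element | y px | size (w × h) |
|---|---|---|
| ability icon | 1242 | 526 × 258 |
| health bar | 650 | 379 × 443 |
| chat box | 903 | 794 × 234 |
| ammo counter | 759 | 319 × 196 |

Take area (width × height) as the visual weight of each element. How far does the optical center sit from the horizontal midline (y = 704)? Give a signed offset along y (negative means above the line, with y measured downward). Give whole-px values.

Taking area as weight: ability icon 526·258 = 135708, health bar 379·443 = 167897, chat box 794·234 = 185796, ammo counter 319·196 = 62524. Sum 551925.
Σw·y = 135708·1242 + 167897·650 + 185796·903 + 62524·759 = 492911890, so ȳ = 492911890/551925 ≈ 893.08.
Offset from y = 704: 893.08 − 704 ≈ 189.08.

≈ 189 px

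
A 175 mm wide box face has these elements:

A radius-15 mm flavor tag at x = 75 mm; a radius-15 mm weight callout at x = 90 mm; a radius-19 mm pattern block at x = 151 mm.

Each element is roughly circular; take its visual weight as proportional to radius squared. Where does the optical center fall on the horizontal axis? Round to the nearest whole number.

r² weights: flavor tag 15² = 225, weight callout 15² = 225, pattern block 19² = 361. Total = 811.
Σw·x = 225·75 + 225·90 + 361·151 = 91636, so x̄ = 91636/811 ≈ 112.99.

x ≈ 113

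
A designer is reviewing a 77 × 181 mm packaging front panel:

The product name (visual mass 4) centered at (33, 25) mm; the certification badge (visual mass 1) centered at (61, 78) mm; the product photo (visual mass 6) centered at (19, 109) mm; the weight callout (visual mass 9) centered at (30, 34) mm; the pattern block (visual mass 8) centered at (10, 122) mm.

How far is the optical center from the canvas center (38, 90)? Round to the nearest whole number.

≈ 21 mm

Weights sum to 4 + 1 + 6 + 9 + 8 = 28.
x: (4·33 + 1·61 + 6·19 + 9·30 + 8·10) / 28 = 657 / 28 ≈ 23.46
y: (4·25 + 1·78 + 6·109 + 9·34 + 8·122) / 28 = 2114 / 28 ≈ 75.50
From (38, 90): dx = -14.54, dy = -14.50, so the distance is √(dx²+dy²) ≈ 20.53.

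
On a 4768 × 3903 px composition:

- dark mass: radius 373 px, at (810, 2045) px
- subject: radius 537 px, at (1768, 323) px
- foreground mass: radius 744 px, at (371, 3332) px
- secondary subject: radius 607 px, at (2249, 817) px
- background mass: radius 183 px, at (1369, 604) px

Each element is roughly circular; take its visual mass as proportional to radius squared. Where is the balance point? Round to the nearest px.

(1231, 1839)

r² weights: dark mass 373² = 139129, subject 537² = 288369, foreground mass 744² = 553536, secondary subject 607² = 368449, background mass 183² = 33489. Total = 1382972.
Σw·x = 139129·810 + 288369·1768 + 553536·371 + 368449·2249 + 33489·1369 = 1702380980, so x̄ = 1702380980/1382972 ≈ 1230.96.
Σw·y = 139129·2045 + 288369·323 + 553536·3332 + 368449·817 + 33489·604 = 2543294133, so ȳ = 2543294133/1382972 ≈ 1839.01.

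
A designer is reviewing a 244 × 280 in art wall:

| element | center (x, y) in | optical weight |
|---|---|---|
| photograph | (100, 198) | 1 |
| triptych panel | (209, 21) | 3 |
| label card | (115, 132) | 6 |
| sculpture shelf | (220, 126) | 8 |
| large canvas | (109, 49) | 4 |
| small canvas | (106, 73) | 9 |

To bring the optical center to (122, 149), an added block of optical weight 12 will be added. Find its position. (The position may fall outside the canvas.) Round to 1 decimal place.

With the added block, Σw becomes 1 + 3 + 6 + 8 + 4 + 9 + 12 = 43.
x: target moment 43×122 = 5246; current 1·100 + 3·209 + 6·115 + 8·220 + 4·109 + 9·106 = 4567; the added block supplies 679, so x = 679/12 ≈ 56.58.
y: target moment 43×149 = 6407; current 1·198 + 3·21 + 6·132 + 8·126 + 4·49 + 9·73 = 2914; the added block supplies 3493, so y = 3493/12 ≈ 291.08.

(56.6, 291.1)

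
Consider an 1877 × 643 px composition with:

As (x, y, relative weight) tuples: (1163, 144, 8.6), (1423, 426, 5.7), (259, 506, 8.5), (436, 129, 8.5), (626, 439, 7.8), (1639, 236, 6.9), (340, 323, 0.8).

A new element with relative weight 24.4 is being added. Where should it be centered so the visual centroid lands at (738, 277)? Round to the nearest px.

(494, 219)

With the new element, Σw becomes 8.6 + 5.7 + 8.5 + 8.5 + 7.8 + 6.9 + 0.8 + 24.4 = 71.2.
x: need Σw·x = 71.2·738 = 52545.6. Existing = 8.6·1163 + 5.7·1423 + 8.5·259 + 8.5·436 + 7.8·626 + 6.9·1639 + 0.8·340 = 40484.3. Remainder 12061.3 / 24.4 ≈ 494.32.
y: need Σw·y = 71.2·277 = 19722.4. Existing = 8.6·144 + 5.7·426 + 8.5·506 + 8.5·129 + 7.8·439 + 6.9·236 + 0.8·323 = 14375.1. Remainder 5347.3 / 24.4 ≈ 219.15.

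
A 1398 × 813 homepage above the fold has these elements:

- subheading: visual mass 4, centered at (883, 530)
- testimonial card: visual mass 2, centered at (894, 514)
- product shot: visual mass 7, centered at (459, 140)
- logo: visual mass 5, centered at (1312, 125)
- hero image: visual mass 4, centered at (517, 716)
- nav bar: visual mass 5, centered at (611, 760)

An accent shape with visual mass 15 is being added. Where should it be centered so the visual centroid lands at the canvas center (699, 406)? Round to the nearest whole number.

New total weight: (4 + 2 + 7 + 5 + 4 + 5) + 15 = 42.
x: need Σw·x = 42·699 = 29358. Existing = 4·883 + 2·894 + 7·459 + 5·1312 + 4·517 + 5·611 = 20216. Remainder 9142 / 15 ≈ 609.47.
y: need Σw·y = 42·406 = 17052. Existing = 4·530 + 2·514 + 7·140 + 5·125 + 4·716 + 5·760 = 11417. Remainder 5635 / 15 ≈ 375.67.

(609, 376)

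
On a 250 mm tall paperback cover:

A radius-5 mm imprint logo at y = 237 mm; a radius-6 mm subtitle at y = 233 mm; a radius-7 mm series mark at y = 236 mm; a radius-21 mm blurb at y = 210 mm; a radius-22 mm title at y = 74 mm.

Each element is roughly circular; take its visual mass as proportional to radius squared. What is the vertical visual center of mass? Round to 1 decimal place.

Weights ∝ r²: imprint logo 5² = 25, subtitle 6² = 36, series mark 7² = 49, blurb 21² = 441, title 22² = 484; Σw = 1035.
y: (25·237 + 36·233 + 49·236 + 441·210 + 484·74) / 1035 = 154303 / 1035 ≈ 149.09

y ≈ 149.1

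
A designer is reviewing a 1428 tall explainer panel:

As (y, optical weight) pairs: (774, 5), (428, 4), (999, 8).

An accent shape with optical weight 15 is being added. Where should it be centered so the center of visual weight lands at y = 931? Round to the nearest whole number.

y ≈ 1081

New total weight: (5 + 4 + 8) + 15 = 32.
Along y: (13574 + 15·y) / 32 = 931 (existing moment 5·774 + 4·428 + 8·999 = 13574) ⇒ y = (29792 − 13574) / 15 ≈ 1081.20.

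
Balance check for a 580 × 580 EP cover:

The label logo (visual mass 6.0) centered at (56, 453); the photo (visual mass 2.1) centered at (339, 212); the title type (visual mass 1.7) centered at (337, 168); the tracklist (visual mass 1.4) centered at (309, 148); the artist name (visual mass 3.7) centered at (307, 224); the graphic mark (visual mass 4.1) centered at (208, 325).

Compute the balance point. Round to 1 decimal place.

(212.7, 306.2)

Σw = 6.0 + 2.1 + 1.7 + 1.4 + 3.7 + 4.1 = 19.0.
Σw·x = 4042.1; x̄ = 4042.1/19.0 ≈ 212.74.
y: moment 5817.3 / weight 19.0 ≈ 306.17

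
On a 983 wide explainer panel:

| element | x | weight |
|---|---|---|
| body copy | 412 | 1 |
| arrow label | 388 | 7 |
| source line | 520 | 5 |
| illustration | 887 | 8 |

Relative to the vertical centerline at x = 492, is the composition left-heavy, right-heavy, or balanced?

Weights sum to 1 + 7 + 5 + 8 = 21.
x: (1·412 + 7·388 + 5·520 + 8·887) / 21 = 12824 / 21 ≈ 610.67
Since 610.7 is right of 492, the composition reads right-heavy.

right-heavy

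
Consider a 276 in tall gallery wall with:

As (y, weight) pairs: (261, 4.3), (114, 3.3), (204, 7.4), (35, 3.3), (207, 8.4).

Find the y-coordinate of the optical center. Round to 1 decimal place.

y ≈ 182.1

Weights sum to 4.3 + 3.3 + 7.4 + 3.3 + 8.4 = 26.7.
Σw·y = 4.3·261 + 3.3·114 + 7.4·204 + 3.3·35 + 8.4·207 = 4862.4, so ȳ = 4862.4/26.7 ≈ 182.11.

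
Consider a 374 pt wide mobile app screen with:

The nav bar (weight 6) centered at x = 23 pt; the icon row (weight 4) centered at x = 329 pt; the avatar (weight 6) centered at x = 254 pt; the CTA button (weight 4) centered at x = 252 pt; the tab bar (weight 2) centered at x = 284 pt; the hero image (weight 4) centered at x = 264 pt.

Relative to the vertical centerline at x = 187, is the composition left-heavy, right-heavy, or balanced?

right-heavy

Weights sum to 6 + 4 + 6 + 4 + 2 + 4 = 26.
x-moment: 6·23 + 4·329 + 6·254 + 4·252 + 2·284 + 4·264 = 5610; centroid 5610/26 ≈ 215.77.
215.8 vs midline 187 → right-heavy.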